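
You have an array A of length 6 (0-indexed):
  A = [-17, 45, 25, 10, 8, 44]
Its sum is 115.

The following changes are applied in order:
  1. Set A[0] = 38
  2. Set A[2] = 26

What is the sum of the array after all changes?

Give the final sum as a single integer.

Initial sum: 115
Change 1: A[0] -17 -> 38, delta = 55, sum = 170
Change 2: A[2] 25 -> 26, delta = 1, sum = 171

Answer: 171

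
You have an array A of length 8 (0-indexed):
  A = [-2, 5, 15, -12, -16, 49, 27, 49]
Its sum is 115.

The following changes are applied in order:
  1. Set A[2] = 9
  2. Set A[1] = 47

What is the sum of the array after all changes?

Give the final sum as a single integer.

Answer: 151

Derivation:
Initial sum: 115
Change 1: A[2] 15 -> 9, delta = -6, sum = 109
Change 2: A[1] 5 -> 47, delta = 42, sum = 151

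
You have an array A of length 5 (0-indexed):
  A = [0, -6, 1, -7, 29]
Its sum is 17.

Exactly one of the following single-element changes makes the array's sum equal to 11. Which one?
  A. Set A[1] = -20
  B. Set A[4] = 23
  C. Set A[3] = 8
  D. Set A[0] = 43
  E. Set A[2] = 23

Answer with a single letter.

Answer: B

Derivation:
Option A: A[1] -6->-20, delta=-14, new_sum=17+(-14)=3
Option B: A[4] 29->23, delta=-6, new_sum=17+(-6)=11 <-- matches target
Option C: A[3] -7->8, delta=15, new_sum=17+(15)=32
Option D: A[0] 0->43, delta=43, new_sum=17+(43)=60
Option E: A[2] 1->23, delta=22, new_sum=17+(22)=39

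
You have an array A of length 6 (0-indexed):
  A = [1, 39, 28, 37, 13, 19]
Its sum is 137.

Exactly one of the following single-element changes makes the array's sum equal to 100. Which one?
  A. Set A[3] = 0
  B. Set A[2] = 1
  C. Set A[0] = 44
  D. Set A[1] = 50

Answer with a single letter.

Answer: A

Derivation:
Option A: A[3] 37->0, delta=-37, new_sum=137+(-37)=100 <-- matches target
Option B: A[2] 28->1, delta=-27, new_sum=137+(-27)=110
Option C: A[0] 1->44, delta=43, new_sum=137+(43)=180
Option D: A[1] 39->50, delta=11, new_sum=137+(11)=148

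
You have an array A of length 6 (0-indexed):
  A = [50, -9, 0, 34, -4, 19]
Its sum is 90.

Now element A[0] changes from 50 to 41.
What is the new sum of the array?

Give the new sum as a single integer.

Old value at index 0: 50
New value at index 0: 41
Delta = 41 - 50 = -9
New sum = old_sum + delta = 90 + (-9) = 81

Answer: 81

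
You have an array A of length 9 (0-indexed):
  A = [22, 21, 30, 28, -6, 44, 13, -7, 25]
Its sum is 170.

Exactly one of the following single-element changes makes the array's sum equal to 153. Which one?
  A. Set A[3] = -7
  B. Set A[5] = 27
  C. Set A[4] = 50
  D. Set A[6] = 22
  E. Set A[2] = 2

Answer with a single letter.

Answer: B

Derivation:
Option A: A[3] 28->-7, delta=-35, new_sum=170+(-35)=135
Option B: A[5] 44->27, delta=-17, new_sum=170+(-17)=153 <-- matches target
Option C: A[4] -6->50, delta=56, new_sum=170+(56)=226
Option D: A[6] 13->22, delta=9, new_sum=170+(9)=179
Option E: A[2] 30->2, delta=-28, new_sum=170+(-28)=142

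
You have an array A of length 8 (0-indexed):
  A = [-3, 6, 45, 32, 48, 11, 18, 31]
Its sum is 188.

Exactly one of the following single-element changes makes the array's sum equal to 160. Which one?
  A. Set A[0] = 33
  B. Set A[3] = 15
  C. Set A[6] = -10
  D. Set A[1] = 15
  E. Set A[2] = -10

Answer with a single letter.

Option A: A[0] -3->33, delta=36, new_sum=188+(36)=224
Option B: A[3] 32->15, delta=-17, new_sum=188+(-17)=171
Option C: A[6] 18->-10, delta=-28, new_sum=188+(-28)=160 <-- matches target
Option D: A[1] 6->15, delta=9, new_sum=188+(9)=197
Option E: A[2] 45->-10, delta=-55, new_sum=188+(-55)=133

Answer: C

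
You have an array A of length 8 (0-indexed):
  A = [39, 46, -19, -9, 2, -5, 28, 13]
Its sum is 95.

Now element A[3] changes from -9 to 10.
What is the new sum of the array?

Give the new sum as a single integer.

Answer: 114

Derivation:
Old value at index 3: -9
New value at index 3: 10
Delta = 10 - -9 = 19
New sum = old_sum + delta = 95 + (19) = 114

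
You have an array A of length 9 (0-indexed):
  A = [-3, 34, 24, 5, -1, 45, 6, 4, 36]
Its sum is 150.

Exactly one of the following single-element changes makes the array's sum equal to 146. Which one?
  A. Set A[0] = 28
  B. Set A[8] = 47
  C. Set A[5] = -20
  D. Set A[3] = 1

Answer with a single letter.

Answer: D

Derivation:
Option A: A[0] -3->28, delta=31, new_sum=150+(31)=181
Option B: A[8] 36->47, delta=11, new_sum=150+(11)=161
Option C: A[5] 45->-20, delta=-65, new_sum=150+(-65)=85
Option D: A[3] 5->1, delta=-4, new_sum=150+(-4)=146 <-- matches target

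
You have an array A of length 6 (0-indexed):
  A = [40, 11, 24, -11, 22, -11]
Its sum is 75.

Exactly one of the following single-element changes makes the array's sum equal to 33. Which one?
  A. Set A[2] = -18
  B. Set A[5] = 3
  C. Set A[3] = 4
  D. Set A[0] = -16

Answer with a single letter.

Option A: A[2] 24->-18, delta=-42, new_sum=75+(-42)=33 <-- matches target
Option B: A[5] -11->3, delta=14, new_sum=75+(14)=89
Option C: A[3] -11->4, delta=15, new_sum=75+(15)=90
Option D: A[0] 40->-16, delta=-56, new_sum=75+(-56)=19

Answer: A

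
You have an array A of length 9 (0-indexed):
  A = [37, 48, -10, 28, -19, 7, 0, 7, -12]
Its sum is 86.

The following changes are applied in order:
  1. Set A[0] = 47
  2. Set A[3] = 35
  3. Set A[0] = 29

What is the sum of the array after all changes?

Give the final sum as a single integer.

Initial sum: 86
Change 1: A[0] 37 -> 47, delta = 10, sum = 96
Change 2: A[3] 28 -> 35, delta = 7, sum = 103
Change 3: A[0] 47 -> 29, delta = -18, sum = 85

Answer: 85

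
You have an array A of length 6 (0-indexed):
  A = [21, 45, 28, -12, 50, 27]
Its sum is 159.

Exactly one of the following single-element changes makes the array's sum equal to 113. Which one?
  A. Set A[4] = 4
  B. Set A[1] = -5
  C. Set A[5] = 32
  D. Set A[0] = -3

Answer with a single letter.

Option A: A[4] 50->4, delta=-46, new_sum=159+(-46)=113 <-- matches target
Option B: A[1] 45->-5, delta=-50, new_sum=159+(-50)=109
Option C: A[5] 27->32, delta=5, new_sum=159+(5)=164
Option D: A[0] 21->-3, delta=-24, new_sum=159+(-24)=135

Answer: A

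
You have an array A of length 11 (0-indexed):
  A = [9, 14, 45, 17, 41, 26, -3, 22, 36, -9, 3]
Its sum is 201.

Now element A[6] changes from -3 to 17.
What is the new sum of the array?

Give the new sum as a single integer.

Old value at index 6: -3
New value at index 6: 17
Delta = 17 - -3 = 20
New sum = old_sum + delta = 201 + (20) = 221

Answer: 221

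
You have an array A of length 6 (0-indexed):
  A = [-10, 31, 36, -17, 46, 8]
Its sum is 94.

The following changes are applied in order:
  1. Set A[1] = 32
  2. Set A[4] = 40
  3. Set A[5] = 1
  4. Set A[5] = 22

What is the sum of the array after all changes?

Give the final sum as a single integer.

Initial sum: 94
Change 1: A[1] 31 -> 32, delta = 1, sum = 95
Change 2: A[4] 46 -> 40, delta = -6, sum = 89
Change 3: A[5] 8 -> 1, delta = -7, sum = 82
Change 4: A[5] 1 -> 22, delta = 21, sum = 103

Answer: 103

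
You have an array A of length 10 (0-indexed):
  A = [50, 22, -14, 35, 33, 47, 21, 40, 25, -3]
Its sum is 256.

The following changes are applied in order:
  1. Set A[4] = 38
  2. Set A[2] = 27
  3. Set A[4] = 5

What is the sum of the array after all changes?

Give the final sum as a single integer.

Answer: 269

Derivation:
Initial sum: 256
Change 1: A[4] 33 -> 38, delta = 5, sum = 261
Change 2: A[2] -14 -> 27, delta = 41, sum = 302
Change 3: A[4] 38 -> 5, delta = -33, sum = 269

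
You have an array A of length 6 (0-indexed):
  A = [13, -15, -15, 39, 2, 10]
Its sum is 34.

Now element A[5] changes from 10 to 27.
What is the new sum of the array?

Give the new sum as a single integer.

Old value at index 5: 10
New value at index 5: 27
Delta = 27 - 10 = 17
New sum = old_sum + delta = 34 + (17) = 51

Answer: 51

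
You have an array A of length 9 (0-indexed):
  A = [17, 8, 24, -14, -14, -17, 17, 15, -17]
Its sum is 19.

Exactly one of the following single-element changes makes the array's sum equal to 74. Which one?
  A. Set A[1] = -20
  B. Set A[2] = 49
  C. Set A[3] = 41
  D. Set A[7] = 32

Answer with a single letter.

Option A: A[1] 8->-20, delta=-28, new_sum=19+(-28)=-9
Option B: A[2] 24->49, delta=25, new_sum=19+(25)=44
Option C: A[3] -14->41, delta=55, new_sum=19+(55)=74 <-- matches target
Option D: A[7] 15->32, delta=17, new_sum=19+(17)=36

Answer: C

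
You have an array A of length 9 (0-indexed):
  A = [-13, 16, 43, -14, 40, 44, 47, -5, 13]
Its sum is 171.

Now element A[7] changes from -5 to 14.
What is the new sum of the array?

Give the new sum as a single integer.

Answer: 190

Derivation:
Old value at index 7: -5
New value at index 7: 14
Delta = 14 - -5 = 19
New sum = old_sum + delta = 171 + (19) = 190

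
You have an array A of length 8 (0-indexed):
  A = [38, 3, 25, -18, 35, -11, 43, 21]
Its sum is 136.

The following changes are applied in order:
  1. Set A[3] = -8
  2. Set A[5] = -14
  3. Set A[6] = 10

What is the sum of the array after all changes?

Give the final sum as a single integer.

Answer: 110

Derivation:
Initial sum: 136
Change 1: A[3] -18 -> -8, delta = 10, sum = 146
Change 2: A[5] -11 -> -14, delta = -3, sum = 143
Change 3: A[6] 43 -> 10, delta = -33, sum = 110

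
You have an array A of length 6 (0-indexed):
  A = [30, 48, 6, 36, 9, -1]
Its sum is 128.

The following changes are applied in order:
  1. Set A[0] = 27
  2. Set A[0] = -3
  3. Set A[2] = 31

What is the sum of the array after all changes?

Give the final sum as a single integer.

Initial sum: 128
Change 1: A[0] 30 -> 27, delta = -3, sum = 125
Change 2: A[0] 27 -> -3, delta = -30, sum = 95
Change 3: A[2] 6 -> 31, delta = 25, sum = 120

Answer: 120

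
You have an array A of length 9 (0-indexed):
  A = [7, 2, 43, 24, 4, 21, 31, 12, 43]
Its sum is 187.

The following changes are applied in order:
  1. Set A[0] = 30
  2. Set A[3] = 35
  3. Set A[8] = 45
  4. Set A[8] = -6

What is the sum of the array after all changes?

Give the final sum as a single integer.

Initial sum: 187
Change 1: A[0] 7 -> 30, delta = 23, sum = 210
Change 2: A[3] 24 -> 35, delta = 11, sum = 221
Change 3: A[8] 43 -> 45, delta = 2, sum = 223
Change 4: A[8] 45 -> -6, delta = -51, sum = 172

Answer: 172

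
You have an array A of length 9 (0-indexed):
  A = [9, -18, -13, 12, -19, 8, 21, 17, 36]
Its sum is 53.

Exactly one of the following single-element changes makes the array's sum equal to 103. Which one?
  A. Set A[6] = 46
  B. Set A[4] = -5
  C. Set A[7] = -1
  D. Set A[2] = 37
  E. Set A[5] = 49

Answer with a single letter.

Answer: D

Derivation:
Option A: A[6] 21->46, delta=25, new_sum=53+(25)=78
Option B: A[4] -19->-5, delta=14, new_sum=53+(14)=67
Option C: A[7] 17->-1, delta=-18, new_sum=53+(-18)=35
Option D: A[2] -13->37, delta=50, new_sum=53+(50)=103 <-- matches target
Option E: A[5] 8->49, delta=41, new_sum=53+(41)=94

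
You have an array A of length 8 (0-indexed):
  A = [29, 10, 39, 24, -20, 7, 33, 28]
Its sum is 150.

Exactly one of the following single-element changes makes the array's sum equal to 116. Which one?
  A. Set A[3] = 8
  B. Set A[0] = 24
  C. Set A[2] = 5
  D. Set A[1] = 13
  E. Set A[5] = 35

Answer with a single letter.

Option A: A[3] 24->8, delta=-16, new_sum=150+(-16)=134
Option B: A[0] 29->24, delta=-5, new_sum=150+(-5)=145
Option C: A[2] 39->5, delta=-34, new_sum=150+(-34)=116 <-- matches target
Option D: A[1] 10->13, delta=3, new_sum=150+(3)=153
Option E: A[5] 7->35, delta=28, new_sum=150+(28)=178

Answer: C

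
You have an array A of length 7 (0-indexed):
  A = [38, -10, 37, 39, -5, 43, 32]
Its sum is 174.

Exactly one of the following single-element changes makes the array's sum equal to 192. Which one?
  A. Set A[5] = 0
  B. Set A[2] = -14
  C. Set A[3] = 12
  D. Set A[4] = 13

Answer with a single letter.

Answer: D

Derivation:
Option A: A[5] 43->0, delta=-43, new_sum=174+(-43)=131
Option B: A[2] 37->-14, delta=-51, new_sum=174+(-51)=123
Option C: A[3] 39->12, delta=-27, new_sum=174+(-27)=147
Option D: A[4] -5->13, delta=18, new_sum=174+(18)=192 <-- matches target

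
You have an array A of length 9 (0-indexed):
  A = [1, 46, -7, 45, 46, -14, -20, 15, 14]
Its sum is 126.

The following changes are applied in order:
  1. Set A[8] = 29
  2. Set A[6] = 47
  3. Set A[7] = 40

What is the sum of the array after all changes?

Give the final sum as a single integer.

Initial sum: 126
Change 1: A[8] 14 -> 29, delta = 15, sum = 141
Change 2: A[6] -20 -> 47, delta = 67, sum = 208
Change 3: A[7] 15 -> 40, delta = 25, sum = 233

Answer: 233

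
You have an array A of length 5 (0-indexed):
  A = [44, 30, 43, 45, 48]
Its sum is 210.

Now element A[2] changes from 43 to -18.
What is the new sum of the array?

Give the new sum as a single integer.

Old value at index 2: 43
New value at index 2: -18
Delta = -18 - 43 = -61
New sum = old_sum + delta = 210 + (-61) = 149

Answer: 149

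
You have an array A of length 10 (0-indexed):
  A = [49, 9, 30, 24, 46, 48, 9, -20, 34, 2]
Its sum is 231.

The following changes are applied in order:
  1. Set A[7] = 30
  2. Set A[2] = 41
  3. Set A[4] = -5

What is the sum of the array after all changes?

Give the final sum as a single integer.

Answer: 241

Derivation:
Initial sum: 231
Change 1: A[7] -20 -> 30, delta = 50, sum = 281
Change 2: A[2] 30 -> 41, delta = 11, sum = 292
Change 3: A[4] 46 -> -5, delta = -51, sum = 241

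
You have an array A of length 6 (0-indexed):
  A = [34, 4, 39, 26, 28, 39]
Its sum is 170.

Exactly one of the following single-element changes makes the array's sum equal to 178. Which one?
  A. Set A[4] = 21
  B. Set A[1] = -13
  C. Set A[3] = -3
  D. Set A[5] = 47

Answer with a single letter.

Option A: A[4] 28->21, delta=-7, new_sum=170+(-7)=163
Option B: A[1] 4->-13, delta=-17, new_sum=170+(-17)=153
Option C: A[3] 26->-3, delta=-29, new_sum=170+(-29)=141
Option D: A[5] 39->47, delta=8, new_sum=170+(8)=178 <-- matches target

Answer: D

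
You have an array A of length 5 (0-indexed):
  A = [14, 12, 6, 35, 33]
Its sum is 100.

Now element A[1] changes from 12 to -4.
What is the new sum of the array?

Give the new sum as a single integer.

Answer: 84

Derivation:
Old value at index 1: 12
New value at index 1: -4
Delta = -4 - 12 = -16
New sum = old_sum + delta = 100 + (-16) = 84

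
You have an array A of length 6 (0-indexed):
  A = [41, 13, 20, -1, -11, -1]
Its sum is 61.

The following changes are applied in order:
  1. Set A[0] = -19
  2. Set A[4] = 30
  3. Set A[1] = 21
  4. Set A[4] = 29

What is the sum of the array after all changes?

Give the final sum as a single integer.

Initial sum: 61
Change 1: A[0] 41 -> -19, delta = -60, sum = 1
Change 2: A[4] -11 -> 30, delta = 41, sum = 42
Change 3: A[1] 13 -> 21, delta = 8, sum = 50
Change 4: A[4] 30 -> 29, delta = -1, sum = 49

Answer: 49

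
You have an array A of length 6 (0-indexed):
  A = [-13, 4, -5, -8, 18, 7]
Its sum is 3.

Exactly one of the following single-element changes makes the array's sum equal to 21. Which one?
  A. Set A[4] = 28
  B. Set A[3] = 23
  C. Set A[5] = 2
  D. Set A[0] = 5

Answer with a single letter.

Option A: A[4] 18->28, delta=10, new_sum=3+(10)=13
Option B: A[3] -8->23, delta=31, new_sum=3+(31)=34
Option C: A[5] 7->2, delta=-5, new_sum=3+(-5)=-2
Option D: A[0] -13->5, delta=18, new_sum=3+(18)=21 <-- matches target

Answer: D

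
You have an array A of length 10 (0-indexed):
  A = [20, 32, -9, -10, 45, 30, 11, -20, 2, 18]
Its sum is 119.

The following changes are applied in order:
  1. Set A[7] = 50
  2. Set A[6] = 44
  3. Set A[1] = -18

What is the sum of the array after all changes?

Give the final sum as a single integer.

Initial sum: 119
Change 1: A[7] -20 -> 50, delta = 70, sum = 189
Change 2: A[6] 11 -> 44, delta = 33, sum = 222
Change 3: A[1] 32 -> -18, delta = -50, sum = 172

Answer: 172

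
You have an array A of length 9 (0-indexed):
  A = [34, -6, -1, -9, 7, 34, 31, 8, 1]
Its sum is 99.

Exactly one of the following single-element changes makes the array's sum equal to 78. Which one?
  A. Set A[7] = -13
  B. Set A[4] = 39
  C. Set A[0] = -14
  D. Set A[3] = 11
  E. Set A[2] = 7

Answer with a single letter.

Answer: A

Derivation:
Option A: A[7] 8->-13, delta=-21, new_sum=99+(-21)=78 <-- matches target
Option B: A[4] 7->39, delta=32, new_sum=99+(32)=131
Option C: A[0] 34->-14, delta=-48, new_sum=99+(-48)=51
Option D: A[3] -9->11, delta=20, new_sum=99+(20)=119
Option E: A[2] -1->7, delta=8, new_sum=99+(8)=107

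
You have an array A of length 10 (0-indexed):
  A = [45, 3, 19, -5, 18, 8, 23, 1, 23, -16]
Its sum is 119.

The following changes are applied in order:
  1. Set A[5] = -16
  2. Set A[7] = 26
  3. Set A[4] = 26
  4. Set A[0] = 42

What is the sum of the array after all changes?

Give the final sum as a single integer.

Answer: 125

Derivation:
Initial sum: 119
Change 1: A[5] 8 -> -16, delta = -24, sum = 95
Change 2: A[7] 1 -> 26, delta = 25, sum = 120
Change 3: A[4] 18 -> 26, delta = 8, sum = 128
Change 4: A[0] 45 -> 42, delta = -3, sum = 125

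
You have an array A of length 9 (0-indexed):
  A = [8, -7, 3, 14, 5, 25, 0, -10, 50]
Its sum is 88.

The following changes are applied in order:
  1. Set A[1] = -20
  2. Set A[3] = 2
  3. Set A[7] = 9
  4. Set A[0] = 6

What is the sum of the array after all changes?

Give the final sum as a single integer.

Initial sum: 88
Change 1: A[1] -7 -> -20, delta = -13, sum = 75
Change 2: A[3] 14 -> 2, delta = -12, sum = 63
Change 3: A[7] -10 -> 9, delta = 19, sum = 82
Change 4: A[0] 8 -> 6, delta = -2, sum = 80

Answer: 80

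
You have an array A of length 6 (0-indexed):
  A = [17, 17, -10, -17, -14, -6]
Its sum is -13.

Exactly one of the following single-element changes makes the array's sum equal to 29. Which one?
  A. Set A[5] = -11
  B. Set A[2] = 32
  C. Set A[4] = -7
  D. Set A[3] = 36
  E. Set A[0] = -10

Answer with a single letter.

Option A: A[5] -6->-11, delta=-5, new_sum=-13+(-5)=-18
Option B: A[2] -10->32, delta=42, new_sum=-13+(42)=29 <-- matches target
Option C: A[4] -14->-7, delta=7, new_sum=-13+(7)=-6
Option D: A[3] -17->36, delta=53, new_sum=-13+(53)=40
Option E: A[0] 17->-10, delta=-27, new_sum=-13+(-27)=-40

Answer: B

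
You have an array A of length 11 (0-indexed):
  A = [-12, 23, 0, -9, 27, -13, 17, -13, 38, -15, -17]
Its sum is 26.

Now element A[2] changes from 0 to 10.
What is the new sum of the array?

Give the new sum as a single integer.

Answer: 36

Derivation:
Old value at index 2: 0
New value at index 2: 10
Delta = 10 - 0 = 10
New sum = old_sum + delta = 26 + (10) = 36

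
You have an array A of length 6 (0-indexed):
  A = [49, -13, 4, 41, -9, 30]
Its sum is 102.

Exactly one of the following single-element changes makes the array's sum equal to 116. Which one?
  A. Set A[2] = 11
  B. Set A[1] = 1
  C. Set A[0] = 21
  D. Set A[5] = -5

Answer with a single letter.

Answer: B

Derivation:
Option A: A[2] 4->11, delta=7, new_sum=102+(7)=109
Option B: A[1] -13->1, delta=14, new_sum=102+(14)=116 <-- matches target
Option C: A[0] 49->21, delta=-28, new_sum=102+(-28)=74
Option D: A[5] 30->-5, delta=-35, new_sum=102+(-35)=67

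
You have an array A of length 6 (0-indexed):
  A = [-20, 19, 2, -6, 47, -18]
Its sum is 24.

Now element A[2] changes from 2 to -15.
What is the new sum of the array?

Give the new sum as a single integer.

Old value at index 2: 2
New value at index 2: -15
Delta = -15 - 2 = -17
New sum = old_sum + delta = 24 + (-17) = 7

Answer: 7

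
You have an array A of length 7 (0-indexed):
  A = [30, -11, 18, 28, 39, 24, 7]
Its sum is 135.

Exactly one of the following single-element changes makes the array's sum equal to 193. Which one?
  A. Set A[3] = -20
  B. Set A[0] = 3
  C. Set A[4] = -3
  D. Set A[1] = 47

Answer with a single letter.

Answer: D

Derivation:
Option A: A[3] 28->-20, delta=-48, new_sum=135+(-48)=87
Option B: A[0] 30->3, delta=-27, new_sum=135+(-27)=108
Option C: A[4] 39->-3, delta=-42, new_sum=135+(-42)=93
Option D: A[1] -11->47, delta=58, new_sum=135+(58)=193 <-- matches target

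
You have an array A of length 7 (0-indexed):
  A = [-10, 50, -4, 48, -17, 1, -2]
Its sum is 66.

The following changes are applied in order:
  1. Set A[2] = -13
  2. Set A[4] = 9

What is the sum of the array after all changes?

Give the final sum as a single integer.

Answer: 83

Derivation:
Initial sum: 66
Change 1: A[2] -4 -> -13, delta = -9, sum = 57
Change 2: A[4] -17 -> 9, delta = 26, sum = 83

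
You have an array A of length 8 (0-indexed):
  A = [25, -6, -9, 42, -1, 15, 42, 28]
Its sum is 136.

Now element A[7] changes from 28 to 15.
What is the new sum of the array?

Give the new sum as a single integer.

Answer: 123

Derivation:
Old value at index 7: 28
New value at index 7: 15
Delta = 15 - 28 = -13
New sum = old_sum + delta = 136 + (-13) = 123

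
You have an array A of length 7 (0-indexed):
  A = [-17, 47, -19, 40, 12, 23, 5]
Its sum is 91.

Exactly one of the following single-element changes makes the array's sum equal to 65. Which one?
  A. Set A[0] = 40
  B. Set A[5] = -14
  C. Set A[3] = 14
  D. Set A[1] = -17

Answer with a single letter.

Option A: A[0] -17->40, delta=57, new_sum=91+(57)=148
Option B: A[5] 23->-14, delta=-37, new_sum=91+(-37)=54
Option C: A[3] 40->14, delta=-26, new_sum=91+(-26)=65 <-- matches target
Option D: A[1] 47->-17, delta=-64, new_sum=91+(-64)=27

Answer: C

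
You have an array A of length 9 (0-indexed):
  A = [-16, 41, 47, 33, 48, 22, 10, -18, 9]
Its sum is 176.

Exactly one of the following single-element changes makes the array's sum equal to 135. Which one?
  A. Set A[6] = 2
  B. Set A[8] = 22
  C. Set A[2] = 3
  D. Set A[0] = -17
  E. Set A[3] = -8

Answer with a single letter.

Option A: A[6] 10->2, delta=-8, new_sum=176+(-8)=168
Option B: A[8] 9->22, delta=13, new_sum=176+(13)=189
Option C: A[2] 47->3, delta=-44, new_sum=176+(-44)=132
Option D: A[0] -16->-17, delta=-1, new_sum=176+(-1)=175
Option E: A[3] 33->-8, delta=-41, new_sum=176+(-41)=135 <-- matches target

Answer: E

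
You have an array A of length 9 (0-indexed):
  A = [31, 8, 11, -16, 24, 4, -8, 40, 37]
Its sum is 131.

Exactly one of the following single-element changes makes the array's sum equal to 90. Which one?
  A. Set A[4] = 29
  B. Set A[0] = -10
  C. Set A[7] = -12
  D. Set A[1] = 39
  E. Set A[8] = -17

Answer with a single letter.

Answer: B

Derivation:
Option A: A[4] 24->29, delta=5, new_sum=131+(5)=136
Option B: A[0] 31->-10, delta=-41, new_sum=131+(-41)=90 <-- matches target
Option C: A[7] 40->-12, delta=-52, new_sum=131+(-52)=79
Option D: A[1] 8->39, delta=31, new_sum=131+(31)=162
Option E: A[8] 37->-17, delta=-54, new_sum=131+(-54)=77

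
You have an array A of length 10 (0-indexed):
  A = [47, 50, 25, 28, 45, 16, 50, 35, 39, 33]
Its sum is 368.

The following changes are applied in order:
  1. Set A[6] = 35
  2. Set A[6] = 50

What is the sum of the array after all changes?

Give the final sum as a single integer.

Answer: 368

Derivation:
Initial sum: 368
Change 1: A[6] 50 -> 35, delta = -15, sum = 353
Change 2: A[6] 35 -> 50, delta = 15, sum = 368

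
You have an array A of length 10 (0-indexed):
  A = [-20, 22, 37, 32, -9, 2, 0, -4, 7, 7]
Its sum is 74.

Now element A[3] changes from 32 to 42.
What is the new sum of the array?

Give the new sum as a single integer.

Answer: 84

Derivation:
Old value at index 3: 32
New value at index 3: 42
Delta = 42 - 32 = 10
New sum = old_sum + delta = 74 + (10) = 84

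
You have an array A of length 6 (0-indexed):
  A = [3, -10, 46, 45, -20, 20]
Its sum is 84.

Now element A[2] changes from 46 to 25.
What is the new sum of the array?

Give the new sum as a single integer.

Old value at index 2: 46
New value at index 2: 25
Delta = 25 - 46 = -21
New sum = old_sum + delta = 84 + (-21) = 63

Answer: 63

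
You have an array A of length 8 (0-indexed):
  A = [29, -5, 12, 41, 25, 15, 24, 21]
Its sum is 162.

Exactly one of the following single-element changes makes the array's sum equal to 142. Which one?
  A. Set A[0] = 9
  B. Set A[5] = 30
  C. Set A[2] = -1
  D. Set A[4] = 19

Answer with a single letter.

Answer: A

Derivation:
Option A: A[0] 29->9, delta=-20, new_sum=162+(-20)=142 <-- matches target
Option B: A[5] 15->30, delta=15, new_sum=162+(15)=177
Option C: A[2] 12->-1, delta=-13, new_sum=162+(-13)=149
Option D: A[4] 25->19, delta=-6, new_sum=162+(-6)=156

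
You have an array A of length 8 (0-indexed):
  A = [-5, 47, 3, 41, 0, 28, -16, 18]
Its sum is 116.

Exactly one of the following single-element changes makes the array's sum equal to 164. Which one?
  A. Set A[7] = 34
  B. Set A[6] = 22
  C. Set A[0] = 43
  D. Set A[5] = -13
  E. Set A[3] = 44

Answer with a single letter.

Option A: A[7] 18->34, delta=16, new_sum=116+(16)=132
Option B: A[6] -16->22, delta=38, new_sum=116+(38)=154
Option C: A[0] -5->43, delta=48, new_sum=116+(48)=164 <-- matches target
Option D: A[5] 28->-13, delta=-41, new_sum=116+(-41)=75
Option E: A[3] 41->44, delta=3, new_sum=116+(3)=119

Answer: C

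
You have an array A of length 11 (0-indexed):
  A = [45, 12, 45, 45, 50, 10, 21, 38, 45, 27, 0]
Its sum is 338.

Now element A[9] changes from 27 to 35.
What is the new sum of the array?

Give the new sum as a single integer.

Old value at index 9: 27
New value at index 9: 35
Delta = 35 - 27 = 8
New sum = old_sum + delta = 338 + (8) = 346

Answer: 346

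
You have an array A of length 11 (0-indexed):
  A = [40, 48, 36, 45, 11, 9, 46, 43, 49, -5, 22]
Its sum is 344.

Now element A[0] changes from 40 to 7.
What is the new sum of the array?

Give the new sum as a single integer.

Old value at index 0: 40
New value at index 0: 7
Delta = 7 - 40 = -33
New sum = old_sum + delta = 344 + (-33) = 311

Answer: 311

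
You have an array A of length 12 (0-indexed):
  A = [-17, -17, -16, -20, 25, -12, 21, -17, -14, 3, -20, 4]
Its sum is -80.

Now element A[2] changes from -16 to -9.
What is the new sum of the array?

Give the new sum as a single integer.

Answer: -73

Derivation:
Old value at index 2: -16
New value at index 2: -9
Delta = -9 - -16 = 7
New sum = old_sum + delta = -80 + (7) = -73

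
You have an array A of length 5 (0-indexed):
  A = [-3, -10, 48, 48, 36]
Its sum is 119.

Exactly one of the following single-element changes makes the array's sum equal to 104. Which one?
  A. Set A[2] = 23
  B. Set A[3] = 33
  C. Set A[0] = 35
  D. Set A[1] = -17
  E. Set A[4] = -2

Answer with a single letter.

Option A: A[2] 48->23, delta=-25, new_sum=119+(-25)=94
Option B: A[3] 48->33, delta=-15, new_sum=119+(-15)=104 <-- matches target
Option C: A[0] -3->35, delta=38, new_sum=119+(38)=157
Option D: A[1] -10->-17, delta=-7, new_sum=119+(-7)=112
Option E: A[4] 36->-2, delta=-38, new_sum=119+(-38)=81

Answer: B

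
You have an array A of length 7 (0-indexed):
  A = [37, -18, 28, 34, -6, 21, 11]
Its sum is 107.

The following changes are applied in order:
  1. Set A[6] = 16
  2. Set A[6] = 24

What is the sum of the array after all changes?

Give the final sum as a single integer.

Initial sum: 107
Change 1: A[6] 11 -> 16, delta = 5, sum = 112
Change 2: A[6] 16 -> 24, delta = 8, sum = 120

Answer: 120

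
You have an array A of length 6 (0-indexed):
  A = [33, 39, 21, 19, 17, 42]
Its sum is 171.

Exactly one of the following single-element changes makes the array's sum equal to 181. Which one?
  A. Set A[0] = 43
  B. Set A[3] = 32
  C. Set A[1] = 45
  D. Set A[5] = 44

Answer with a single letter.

Answer: A

Derivation:
Option A: A[0] 33->43, delta=10, new_sum=171+(10)=181 <-- matches target
Option B: A[3] 19->32, delta=13, new_sum=171+(13)=184
Option C: A[1] 39->45, delta=6, new_sum=171+(6)=177
Option D: A[5] 42->44, delta=2, new_sum=171+(2)=173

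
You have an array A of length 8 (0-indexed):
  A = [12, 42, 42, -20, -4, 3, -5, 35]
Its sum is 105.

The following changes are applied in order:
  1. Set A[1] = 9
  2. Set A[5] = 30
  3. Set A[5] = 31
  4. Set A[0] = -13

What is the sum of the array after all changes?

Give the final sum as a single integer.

Initial sum: 105
Change 1: A[1] 42 -> 9, delta = -33, sum = 72
Change 2: A[5] 3 -> 30, delta = 27, sum = 99
Change 3: A[5] 30 -> 31, delta = 1, sum = 100
Change 4: A[0] 12 -> -13, delta = -25, sum = 75

Answer: 75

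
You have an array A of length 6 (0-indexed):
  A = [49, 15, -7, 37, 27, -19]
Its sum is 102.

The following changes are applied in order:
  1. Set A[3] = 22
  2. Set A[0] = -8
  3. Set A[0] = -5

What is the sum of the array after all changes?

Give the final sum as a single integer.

Answer: 33

Derivation:
Initial sum: 102
Change 1: A[3] 37 -> 22, delta = -15, sum = 87
Change 2: A[0] 49 -> -8, delta = -57, sum = 30
Change 3: A[0] -8 -> -5, delta = 3, sum = 33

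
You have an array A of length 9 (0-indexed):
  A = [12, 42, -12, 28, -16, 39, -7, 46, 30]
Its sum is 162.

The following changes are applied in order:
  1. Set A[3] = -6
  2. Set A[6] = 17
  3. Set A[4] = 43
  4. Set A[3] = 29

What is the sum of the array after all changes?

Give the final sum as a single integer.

Initial sum: 162
Change 1: A[3] 28 -> -6, delta = -34, sum = 128
Change 2: A[6] -7 -> 17, delta = 24, sum = 152
Change 3: A[4] -16 -> 43, delta = 59, sum = 211
Change 4: A[3] -6 -> 29, delta = 35, sum = 246

Answer: 246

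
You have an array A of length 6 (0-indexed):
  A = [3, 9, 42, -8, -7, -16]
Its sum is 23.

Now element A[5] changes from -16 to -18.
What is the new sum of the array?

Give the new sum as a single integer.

Old value at index 5: -16
New value at index 5: -18
Delta = -18 - -16 = -2
New sum = old_sum + delta = 23 + (-2) = 21

Answer: 21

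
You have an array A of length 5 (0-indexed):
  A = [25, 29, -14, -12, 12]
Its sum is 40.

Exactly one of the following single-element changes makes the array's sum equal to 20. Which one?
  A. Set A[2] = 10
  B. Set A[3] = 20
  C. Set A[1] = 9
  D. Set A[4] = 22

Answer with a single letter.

Option A: A[2] -14->10, delta=24, new_sum=40+(24)=64
Option B: A[3] -12->20, delta=32, new_sum=40+(32)=72
Option C: A[1] 29->9, delta=-20, new_sum=40+(-20)=20 <-- matches target
Option D: A[4] 12->22, delta=10, new_sum=40+(10)=50

Answer: C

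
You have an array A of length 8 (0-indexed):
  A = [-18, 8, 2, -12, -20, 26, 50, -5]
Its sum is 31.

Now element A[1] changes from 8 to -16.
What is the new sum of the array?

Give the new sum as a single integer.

Old value at index 1: 8
New value at index 1: -16
Delta = -16 - 8 = -24
New sum = old_sum + delta = 31 + (-24) = 7

Answer: 7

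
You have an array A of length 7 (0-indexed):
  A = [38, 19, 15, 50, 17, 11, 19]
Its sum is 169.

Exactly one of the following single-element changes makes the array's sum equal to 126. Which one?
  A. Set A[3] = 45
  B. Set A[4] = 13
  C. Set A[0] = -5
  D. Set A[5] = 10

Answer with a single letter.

Option A: A[3] 50->45, delta=-5, new_sum=169+(-5)=164
Option B: A[4] 17->13, delta=-4, new_sum=169+(-4)=165
Option C: A[0] 38->-5, delta=-43, new_sum=169+(-43)=126 <-- matches target
Option D: A[5] 11->10, delta=-1, new_sum=169+(-1)=168

Answer: C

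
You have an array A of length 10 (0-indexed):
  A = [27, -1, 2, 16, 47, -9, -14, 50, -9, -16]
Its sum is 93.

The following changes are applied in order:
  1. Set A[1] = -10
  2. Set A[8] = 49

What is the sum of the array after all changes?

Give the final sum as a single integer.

Initial sum: 93
Change 1: A[1] -1 -> -10, delta = -9, sum = 84
Change 2: A[8] -9 -> 49, delta = 58, sum = 142

Answer: 142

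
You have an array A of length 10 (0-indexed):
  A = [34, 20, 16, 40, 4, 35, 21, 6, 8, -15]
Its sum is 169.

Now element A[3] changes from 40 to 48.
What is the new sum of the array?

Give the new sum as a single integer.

Old value at index 3: 40
New value at index 3: 48
Delta = 48 - 40 = 8
New sum = old_sum + delta = 169 + (8) = 177

Answer: 177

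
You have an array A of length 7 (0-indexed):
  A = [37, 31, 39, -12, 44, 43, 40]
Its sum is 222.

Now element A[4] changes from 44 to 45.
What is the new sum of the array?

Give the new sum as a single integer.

Old value at index 4: 44
New value at index 4: 45
Delta = 45 - 44 = 1
New sum = old_sum + delta = 222 + (1) = 223

Answer: 223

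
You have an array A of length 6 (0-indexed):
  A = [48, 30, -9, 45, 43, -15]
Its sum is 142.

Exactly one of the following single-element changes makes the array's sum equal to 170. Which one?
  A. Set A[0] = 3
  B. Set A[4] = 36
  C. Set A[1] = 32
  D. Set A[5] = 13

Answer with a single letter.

Option A: A[0] 48->3, delta=-45, new_sum=142+(-45)=97
Option B: A[4] 43->36, delta=-7, new_sum=142+(-7)=135
Option C: A[1] 30->32, delta=2, new_sum=142+(2)=144
Option D: A[5] -15->13, delta=28, new_sum=142+(28)=170 <-- matches target

Answer: D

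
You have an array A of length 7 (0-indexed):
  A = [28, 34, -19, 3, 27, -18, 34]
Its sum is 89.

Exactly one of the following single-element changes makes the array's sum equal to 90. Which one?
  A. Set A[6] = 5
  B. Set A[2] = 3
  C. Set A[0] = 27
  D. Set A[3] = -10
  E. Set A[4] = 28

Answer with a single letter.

Option A: A[6] 34->5, delta=-29, new_sum=89+(-29)=60
Option B: A[2] -19->3, delta=22, new_sum=89+(22)=111
Option C: A[0] 28->27, delta=-1, new_sum=89+(-1)=88
Option D: A[3] 3->-10, delta=-13, new_sum=89+(-13)=76
Option E: A[4] 27->28, delta=1, new_sum=89+(1)=90 <-- matches target

Answer: E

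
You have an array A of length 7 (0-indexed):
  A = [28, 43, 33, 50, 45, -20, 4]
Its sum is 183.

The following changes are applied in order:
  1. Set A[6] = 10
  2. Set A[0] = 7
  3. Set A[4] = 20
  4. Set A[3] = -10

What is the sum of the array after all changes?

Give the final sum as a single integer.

Initial sum: 183
Change 1: A[6] 4 -> 10, delta = 6, sum = 189
Change 2: A[0] 28 -> 7, delta = -21, sum = 168
Change 3: A[4] 45 -> 20, delta = -25, sum = 143
Change 4: A[3] 50 -> -10, delta = -60, sum = 83

Answer: 83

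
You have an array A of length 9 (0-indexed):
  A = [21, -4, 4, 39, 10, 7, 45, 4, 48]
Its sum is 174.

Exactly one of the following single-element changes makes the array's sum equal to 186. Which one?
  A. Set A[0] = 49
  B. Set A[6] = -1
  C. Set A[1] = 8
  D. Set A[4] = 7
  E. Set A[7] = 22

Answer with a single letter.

Option A: A[0] 21->49, delta=28, new_sum=174+(28)=202
Option B: A[6] 45->-1, delta=-46, new_sum=174+(-46)=128
Option C: A[1] -4->8, delta=12, new_sum=174+(12)=186 <-- matches target
Option D: A[4] 10->7, delta=-3, new_sum=174+(-3)=171
Option E: A[7] 4->22, delta=18, new_sum=174+(18)=192

Answer: C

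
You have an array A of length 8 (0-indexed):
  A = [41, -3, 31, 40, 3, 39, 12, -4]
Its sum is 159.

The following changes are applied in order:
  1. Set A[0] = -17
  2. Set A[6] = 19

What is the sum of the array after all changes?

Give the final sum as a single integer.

Initial sum: 159
Change 1: A[0] 41 -> -17, delta = -58, sum = 101
Change 2: A[6] 12 -> 19, delta = 7, sum = 108

Answer: 108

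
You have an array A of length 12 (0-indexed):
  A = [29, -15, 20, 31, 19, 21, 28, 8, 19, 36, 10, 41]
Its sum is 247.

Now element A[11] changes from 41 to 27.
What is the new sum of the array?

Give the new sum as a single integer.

Old value at index 11: 41
New value at index 11: 27
Delta = 27 - 41 = -14
New sum = old_sum + delta = 247 + (-14) = 233

Answer: 233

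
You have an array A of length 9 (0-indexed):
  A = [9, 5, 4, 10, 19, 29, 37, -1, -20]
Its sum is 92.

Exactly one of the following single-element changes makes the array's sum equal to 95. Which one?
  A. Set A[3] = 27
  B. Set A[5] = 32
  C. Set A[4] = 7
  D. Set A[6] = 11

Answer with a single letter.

Answer: B

Derivation:
Option A: A[3] 10->27, delta=17, new_sum=92+(17)=109
Option B: A[5] 29->32, delta=3, new_sum=92+(3)=95 <-- matches target
Option C: A[4] 19->7, delta=-12, new_sum=92+(-12)=80
Option D: A[6] 37->11, delta=-26, new_sum=92+(-26)=66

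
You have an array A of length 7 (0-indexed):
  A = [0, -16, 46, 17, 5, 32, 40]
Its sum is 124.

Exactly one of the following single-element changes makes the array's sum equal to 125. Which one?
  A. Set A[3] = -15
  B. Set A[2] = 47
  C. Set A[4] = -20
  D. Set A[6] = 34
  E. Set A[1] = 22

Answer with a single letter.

Answer: B

Derivation:
Option A: A[3] 17->-15, delta=-32, new_sum=124+(-32)=92
Option B: A[2] 46->47, delta=1, new_sum=124+(1)=125 <-- matches target
Option C: A[4] 5->-20, delta=-25, new_sum=124+(-25)=99
Option D: A[6] 40->34, delta=-6, new_sum=124+(-6)=118
Option E: A[1] -16->22, delta=38, new_sum=124+(38)=162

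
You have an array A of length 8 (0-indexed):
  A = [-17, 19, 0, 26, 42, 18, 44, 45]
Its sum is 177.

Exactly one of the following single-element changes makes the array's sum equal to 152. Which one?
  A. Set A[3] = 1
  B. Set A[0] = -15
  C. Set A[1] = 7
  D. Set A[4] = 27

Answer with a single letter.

Answer: A

Derivation:
Option A: A[3] 26->1, delta=-25, new_sum=177+(-25)=152 <-- matches target
Option B: A[0] -17->-15, delta=2, new_sum=177+(2)=179
Option C: A[1] 19->7, delta=-12, new_sum=177+(-12)=165
Option D: A[4] 42->27, delta=-15, new_sum=177+(-15)=162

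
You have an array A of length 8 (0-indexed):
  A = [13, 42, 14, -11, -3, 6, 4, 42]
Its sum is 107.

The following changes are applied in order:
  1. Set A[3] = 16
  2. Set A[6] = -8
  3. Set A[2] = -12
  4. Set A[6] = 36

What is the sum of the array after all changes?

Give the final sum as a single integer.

Answer: 140

Derivation:
Initial sum: 107
Change 1: A[3] -11 -> 16, delta = 27, sum = 134
Change 2: A[6] 4 -> -8, delta = -12, sum = 122
Change 3: A[2] 14 -> -12, delta = -26, sum = 96
Change 4: A[6] -8 -> 36, delta = 44, sum = 140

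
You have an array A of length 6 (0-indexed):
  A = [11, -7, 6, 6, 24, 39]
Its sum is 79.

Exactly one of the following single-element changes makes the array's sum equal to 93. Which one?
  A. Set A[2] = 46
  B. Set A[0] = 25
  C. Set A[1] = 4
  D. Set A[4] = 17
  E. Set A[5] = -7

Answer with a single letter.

Option A: A[2] 6->46, delta=40, new_sum=79+(40)=119
Option B: A[0] 11->25, delta=14, new_sum=79+(14)=93 <-- matches target
Option C: A[1] -7->4, delta=11, new_sum=79+(11)=90
Option D: A[4] 24->17, delta=-7, new_sum=79+(-7)=72
Option E: A[5] 39->-7, delta=-46, new_sum=79+(-46)=33

Answer: B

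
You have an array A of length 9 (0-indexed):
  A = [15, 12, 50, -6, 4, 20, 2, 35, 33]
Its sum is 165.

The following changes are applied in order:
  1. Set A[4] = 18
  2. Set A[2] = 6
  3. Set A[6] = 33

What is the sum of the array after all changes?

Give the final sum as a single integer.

Initial sum: 165
Change 1: A[4] 4 -> 18, delta = 14, sum = 179
Change 2: A[2] 50 -> 6, delta = -44, sum = 135
Change 3: A[6] 2 -> 33, delta = 31, sum = 166

Answer: 166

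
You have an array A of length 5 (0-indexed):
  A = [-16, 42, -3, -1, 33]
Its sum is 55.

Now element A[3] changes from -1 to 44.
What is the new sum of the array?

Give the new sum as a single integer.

Old value at index 3: -1
New value at index 3: 44
Delta = 44 - -1 = 45
New sum = old_sum + delta = 55 + (45) = 100

Answer: 100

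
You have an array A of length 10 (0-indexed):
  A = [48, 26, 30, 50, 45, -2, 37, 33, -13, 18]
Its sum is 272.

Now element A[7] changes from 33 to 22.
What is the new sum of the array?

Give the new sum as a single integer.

Old value at index 7: 33
New value at index 7: 22
Delta = 22 - 33 = -11
New sum = old_sum + delta = 272 + (-11) = 261

Answer: 261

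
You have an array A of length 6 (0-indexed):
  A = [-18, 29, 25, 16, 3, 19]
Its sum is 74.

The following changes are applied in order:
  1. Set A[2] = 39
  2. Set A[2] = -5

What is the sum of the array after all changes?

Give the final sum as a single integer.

Answer: 44

Derivation:
Initial sum: 74
Change 1: A[2] 25 -> 39, delta = 14, sum = 88
Change 2: A[2] 39 -> -5, delta = -44, sum = 44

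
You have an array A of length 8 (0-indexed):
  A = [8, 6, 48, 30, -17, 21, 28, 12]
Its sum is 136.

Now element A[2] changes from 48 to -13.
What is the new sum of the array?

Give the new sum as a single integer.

Answer: 75

Derivation:
Old value at index 2: 48
New value at index 2: -13
Delta = -13 - 48 = -61
New sum = old_sum + delta = 136 + (-61) = 75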